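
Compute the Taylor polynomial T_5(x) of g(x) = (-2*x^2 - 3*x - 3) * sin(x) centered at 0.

37*x^5/120 + x^4/2 - 3*x^3/2 - 3*x^2 - 3*x

Shift and add copies of the series according to the polynomial's terms.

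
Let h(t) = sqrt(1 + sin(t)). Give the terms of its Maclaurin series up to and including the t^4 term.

t^4/384 - t^3/48 - t^2/8 + t/2 + 1

Let u equal the inner series; expand the outer function in u and truncate.
h(0) = 1
h′(0) = 1/2
h′′(0) = -1/4
h′′′(0) = -1/8
h^(4)(0) = 1/16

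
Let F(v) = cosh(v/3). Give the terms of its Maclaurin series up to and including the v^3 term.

F(0) = 1
F′(0) = 0
F′′(0) = 1/9
F′′′(0) = 0
Dividing each by k! gives the coefficients c_0, ..., c_3.

v^2/18 + 1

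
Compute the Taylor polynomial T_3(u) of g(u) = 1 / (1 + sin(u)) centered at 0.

Use the geometric series for the reciprocal, then substitute.
g(0) = 1
g′(0) = -1
g′′(0) = 2
g′′′(0) = -5
Then c_k = g^(k)(0)/k! gives each Taylor coefficient.

-5*u^3/6 + u^2 - u + 1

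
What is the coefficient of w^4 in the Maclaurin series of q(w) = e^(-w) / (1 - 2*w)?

233/24

Use 1/(1 - r) = Σ r^k on the denominator, then take the Cauchy product.
q(0) = 1
q′(0) = 1
q′′(0) = 5
q′′′(0) = 29
q^(4)(0) = 233
The Taylor polynomial is Σ q^(k)(0)/k! · w^k.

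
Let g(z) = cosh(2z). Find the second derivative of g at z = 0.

4

The coefficient of z^2 in the expansion is 2, so g′′(0) = 2! * (2) = 4.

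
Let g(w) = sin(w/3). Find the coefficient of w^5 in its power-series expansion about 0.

g(0) = 0
g′(0) = 1/3
g′′(0) = 0
g′′′(0) = -1/27
g^(4)(0) = 0
g^(5)(0) = 1/243
Dividing each by k! gives the coefficients c_0, ..., c_5.

1/29160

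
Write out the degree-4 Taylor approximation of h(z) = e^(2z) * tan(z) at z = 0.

2*z^4 + 7*z^3/3 + 2*z^2 + z

Take the Cauchy product of the two expansions.
h(0) = 0
h′(0) = 1
h′′(0) = 4
h′′′(0) = 14
h^(4)(0) = 48
Dividing each by k! gives the coefficients c_0, ..., c_4.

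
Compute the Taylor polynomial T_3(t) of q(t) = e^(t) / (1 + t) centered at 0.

Write out both Maclaurin series and multiply, keeping only the needed powers.

-t^3/3 + t^2/2 + 1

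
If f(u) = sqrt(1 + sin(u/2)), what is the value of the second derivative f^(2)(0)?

-1/16

Compose series: expand the inner function first, then feed it into the outer expansion.
The coefficient of u^2 in the expansion is -1/32, so f′′(0) = 2! * (-1/32) = -1/16.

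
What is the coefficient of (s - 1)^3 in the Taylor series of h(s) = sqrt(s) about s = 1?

1/16

h(1) = 1
h′(1) = 1/2
h′′(1) = -1/4
h′′′(1) = 3/8
So c_3 = h′′′(1)/3! = 1/16.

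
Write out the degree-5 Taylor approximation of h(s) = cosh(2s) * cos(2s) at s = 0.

Take the Cauchy product of the two expansions.

1 - 8*s^4/3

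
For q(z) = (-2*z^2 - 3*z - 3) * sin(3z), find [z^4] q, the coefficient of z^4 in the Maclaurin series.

Shift and add copies of the series according to the polynomial's terms.

27/2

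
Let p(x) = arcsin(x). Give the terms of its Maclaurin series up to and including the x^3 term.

Use the known series and substitute for the argument.

x^3/6 + x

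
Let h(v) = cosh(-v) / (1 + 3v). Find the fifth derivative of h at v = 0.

Expand each factor separately, then convolve coefficients.
The coefficient of v^5 in the expansion is -2053/8, so h^(5)(0) = 5! * (-2053/8) = -30795.

-30795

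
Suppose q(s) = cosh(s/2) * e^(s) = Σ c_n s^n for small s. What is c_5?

61/1920

Expand each factor separately, then convolve coefficients.
q(0) = 1
q′(0) = 1
q′′(0) = 5/4
q′′′(0) = 7/4
q^(4)(0) = 41/16
q^(5)(0) = 61/16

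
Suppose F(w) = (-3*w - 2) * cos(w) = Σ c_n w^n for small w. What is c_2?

Shift and add copies of the series according to the polynomial's terms.
So c_2 = F′′(0)/2! = 1.

1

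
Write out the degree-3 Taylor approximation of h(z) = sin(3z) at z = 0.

h(0) = 0
h′(0) = 3
h′′(0) = 0
h′′′(0) = -27

-9*z^3/2 + 3*z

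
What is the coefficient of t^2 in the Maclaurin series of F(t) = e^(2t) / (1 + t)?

1

Expand each factor separately, then convolve coefficients.
[t^0] = 1;  [t^1] = 1;  [t^2] = 1.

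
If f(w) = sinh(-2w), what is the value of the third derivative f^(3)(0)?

Compute the successive derivatives at the expansion point and divide by k!.
The coefficient of w^3 in the expansion is -4/3, so f′′′(0) = 3! * (-4/3) = -8.

-8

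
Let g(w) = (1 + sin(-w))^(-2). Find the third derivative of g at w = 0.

22

Let u equal the inner series; expand the outer function in u and truncate.
The coefficient of w^3 in the expansion is 11/3, so g′′′(0) = 3! * (11/3) = 22.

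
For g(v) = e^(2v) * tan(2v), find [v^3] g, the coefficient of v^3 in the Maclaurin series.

Multiply the two series term by term and collect like powers.
g(0) = 0
g′(0) = 2
g′′(0) = 8
g′′′(0) = 40
Dividing each by k! gives the coefficients c_0, ..., c_3.

20/3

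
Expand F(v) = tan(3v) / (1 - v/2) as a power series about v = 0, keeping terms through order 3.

Multiply the two series term by term and collect like powers.

39*v^3/4 + 3*v^2/2 + 3*v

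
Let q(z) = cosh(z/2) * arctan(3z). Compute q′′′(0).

-207/4

Multiply the two series term by term and collect like powers.
The coefficient of z^3 in the expansion is -69/8, so q′′′(0) = 3! * (-69/8) = -207/4.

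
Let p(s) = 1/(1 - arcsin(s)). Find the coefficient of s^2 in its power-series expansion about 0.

Let u equal the inner series; expand the outer function in u and truncate.
p(0) = 1
p′(0) = 1
p′′(0) = 2
So c_2 = p′′(0)/2! = 1.

1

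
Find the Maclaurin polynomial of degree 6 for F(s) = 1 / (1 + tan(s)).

122*s^6/45 - 32*s^5/15 + 5*s^4/3 - 4*s^3/3 + s^2 - s + 1

Write 1/(1+u) = 1 - u + u^2 - u^3 + ... and substitute the series for u.
F(0) = 1
F′(0) = -1
F′′(0) = 2
F′′′(0) = -8
F^(4)(0) = 40
F^(5)(0) = -256
F^(6)(0) = 1952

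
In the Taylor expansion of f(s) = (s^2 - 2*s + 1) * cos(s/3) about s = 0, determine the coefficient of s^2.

17/18

Distribute the polynomial across the series and collect like powers.
f(0) = 1
f′(0) = -2
f′′(0) = 17/9
So c_2 = f′′(0)/2! = 17/18.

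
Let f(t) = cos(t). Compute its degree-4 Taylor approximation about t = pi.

Use the known series and substitute for the argument.

-(t - pi)^4/24 + (t - pi)^2/2 - 1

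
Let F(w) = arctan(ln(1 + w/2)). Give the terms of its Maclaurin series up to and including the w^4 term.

w^4/64 - w^2/8 + w/2

Let u equal the inner series; expand the outer function in u and truncate.
[w^0] = 0;  [w^1] = 1/2;  [w^2] = -1/8;  [w^3] = 0;  [w^4] = 1/64.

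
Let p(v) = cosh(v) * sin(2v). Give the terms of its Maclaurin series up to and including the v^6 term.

-19*v^5/60 - v^3/3 + 2*v

Multiply the two series term by term and collect like powers.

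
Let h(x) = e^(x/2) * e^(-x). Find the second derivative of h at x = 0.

1/4

Expand each factor separately, then convolve coefficients.
From the series, [x^2] h = 1/8; multiply by 2! = 2 to get 1/4.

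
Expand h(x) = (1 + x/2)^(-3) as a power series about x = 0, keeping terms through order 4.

15*x^4/16 - 5*x^3/4 + 3*x^2/2 - 3*x/2 + 1

h(0) = 1
h′(0) = -3/2
h′′(0) = 3
h′′′(0) = -15/2
h^(4)(0) = 45/2
Then c_k = h^(k)(0)/k! gives each Taylor coefficient.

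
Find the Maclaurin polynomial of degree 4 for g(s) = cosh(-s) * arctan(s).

s^3/6 + s

Take the Cauchy product of the two expansions.
[s^0] = 0;  [s^1] = 1;  [s^2] = 0;  [s^3] = 1/6;  [s^4] = 0.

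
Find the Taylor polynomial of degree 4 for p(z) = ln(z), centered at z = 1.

-(z - 1)^4/4 + (z - 1)^3/3 - (z - 1)^2/2 + (z - 1)

p(1) = 0
p′(1) = 1
p′′(1) = -1
p′′′(1) = 2
p^(4)(1) = -6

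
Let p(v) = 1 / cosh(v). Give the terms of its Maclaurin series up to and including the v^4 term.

Divide the numerator series by the denominator series (power-series long division).
p(0) = 1
p′(0) = 0
p′′(0) = -1
p′′′(0) = 0
p^(4)(0) = 5

5*v^4/24 - v^2/2 + 1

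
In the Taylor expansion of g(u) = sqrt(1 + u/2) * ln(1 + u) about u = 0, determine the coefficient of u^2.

-1/4

Multiply the two series term by term and collect like powers.
g(0) = 0
g′(0) = 1
g′′(0) = -1/2
Dividing each by k! gives the coefficients c_0, ..., c_2.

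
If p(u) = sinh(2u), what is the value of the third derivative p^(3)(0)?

From the series, [u^3] p = 4/3; multiply by 3! = 6 to get 8.

8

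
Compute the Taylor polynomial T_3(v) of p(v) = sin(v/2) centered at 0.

-v^3/48 + v/2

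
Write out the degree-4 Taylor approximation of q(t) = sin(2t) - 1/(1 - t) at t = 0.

-t^4 - 7*t^3/3 - t^2 + t - 1

Expand each term separately and add.
[t^0] = -1;  [t^1] = 1;  [t^2] = -1;  [t^3] = -7/3;  [t^4] = -1.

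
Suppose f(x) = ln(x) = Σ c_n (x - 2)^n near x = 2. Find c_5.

Differentiate repeatedly and evaluate at the center.

1/160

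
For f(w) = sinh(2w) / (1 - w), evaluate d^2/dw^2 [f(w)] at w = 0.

Expand each factor separately, then convolve coefficients.
The coefficient of w^2 in the expansion is 2, so f′′(0) = 2! * (2) = 4.

4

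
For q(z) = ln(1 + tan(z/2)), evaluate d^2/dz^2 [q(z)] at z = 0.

-1/4

Let u equal the inner series; expand the outer function in u and truncate.
The coefficient of z^2 in the expansion is -1/8, so q′′(0) = 2! * (-1/8) = -1/4.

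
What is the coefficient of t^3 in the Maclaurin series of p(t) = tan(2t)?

8/3

p(0) = 0
p′(0) = 2
p′′(0) = 0
p′′′(0) = 16
Then c_k = p^(k)(0)/k! gives each Taylor coefficient.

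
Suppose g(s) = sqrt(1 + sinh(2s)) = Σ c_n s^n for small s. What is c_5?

Let u equal the inner series; expand the outer function in u and truncate.
[s^0] = 1;  [s^1] = 1;  [s^2] = -1/2;  [s^3] = 7/6;  [s^4] = -31/24;  [s^5] = 241/120.

241/120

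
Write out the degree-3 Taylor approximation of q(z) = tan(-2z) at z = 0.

-8*z^3/3 - 2*z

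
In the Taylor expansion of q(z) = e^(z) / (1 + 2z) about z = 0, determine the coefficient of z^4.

233/24

Take the Cauchy product of the two expansions.
q(0) = 1
q′(0) = -1
q′′(0) = 5
q′′′(0) = -29
q^(4)(0) = 233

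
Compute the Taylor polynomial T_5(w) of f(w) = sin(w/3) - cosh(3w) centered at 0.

w^5/29160 - 27*w^4/8 - w^3/162 - 9*w^2/2 + w/3 - 1

Expand each term separately and add.
[w^0] = -1;  [w^1] = 1/3;  [w^2] = -9/2;  [w^3] = -1/162;  [w^4] = -27/8;  [w^5] = 1/29160.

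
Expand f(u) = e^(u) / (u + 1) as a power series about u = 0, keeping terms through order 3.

Expand 1/(denominator) as a geometric series and multiply by the numerator's series.
f(0) = 1
f′(0) = 0
f′′(0) = 1
f′′′(0) = -2
Then c_k = f^(k)(0)/k! gives each Taylor coefficient.

-u^3/3 + u^2/2 + 1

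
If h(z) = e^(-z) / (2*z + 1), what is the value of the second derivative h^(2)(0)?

13

Expand 1/(denominator) as a geometric series and multiply by the numerator's series.
From the series, [z^2] h = 13/2; multiply by 2! = 2 to get 13.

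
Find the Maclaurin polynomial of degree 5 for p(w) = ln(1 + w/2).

Compute the successive derivatives at the expansion point and divide by k!.
p(0) = 0
p′(0) = 1/2
p′′(0) = -1/4
p′′′(0) = 1/4
p^(4)(0) = -3/8
p^(5)(0) = 3/4

w^5/160 - w^4/64 + w^3/24 - w^2/8 + w/2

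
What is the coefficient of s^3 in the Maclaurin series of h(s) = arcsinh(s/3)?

h(0) = 0
h′(0) = 1/3
h′′(0) = 0
h′′′(0) = -1/27

-1/162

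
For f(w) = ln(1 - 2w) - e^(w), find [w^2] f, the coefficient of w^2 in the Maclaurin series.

-5/2

Combine the two series term by term.
f(0) = -1
f′(0) = -3
f′′(0) = -5
So c_2 = f′′(0)/2! = -5/2.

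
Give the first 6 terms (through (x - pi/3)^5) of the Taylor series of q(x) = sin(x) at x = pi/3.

(x - pi/3)^5/240 + sqrt(3)*(x - pi/3)^4/48 - (x - pi/3)^3/12 - sqrt(3)*(x - pi/3)^2/4 + (x - pi/3)/2 + sqrt(3)/2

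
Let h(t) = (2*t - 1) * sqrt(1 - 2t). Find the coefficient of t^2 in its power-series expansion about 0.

-3/2

Multiply each power in the prefactor through the base expansion.
So c_2 = h′′(0)/2! = -3/2.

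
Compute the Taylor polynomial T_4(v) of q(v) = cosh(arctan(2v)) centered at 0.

Compose series: expand the inner function first, then feed it into the outer expansion.
q(0) = 1
q′(0) = 0
q′′(0) = 4
q′′′(0) = 0
q^(4)(0) = -112

-14*v^4/3 + 2*v^2 + 1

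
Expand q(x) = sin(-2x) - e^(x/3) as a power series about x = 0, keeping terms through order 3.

Add the two expansions coefficient-wise.
q(0) = -1
q′(0) = -7/3
q′′(0) = -1/9
q′′′(0) = 215/27

215*x^3/162 - x^2/18 - 7*x/3 - 1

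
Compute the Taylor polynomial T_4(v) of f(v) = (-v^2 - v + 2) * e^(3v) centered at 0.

-9*v^4/4 + 3*v^3/2 + 5*v^2 + 5*v + 2

Distribute the polynomial across the series and collect like powers.
f(0) = 2
f′(0) = 5
f′′(0) = 10
f′′′(0) = 9
f^(4)(0) = -54
Dividing each by k! gives the coefficients c_0, ..., c_4.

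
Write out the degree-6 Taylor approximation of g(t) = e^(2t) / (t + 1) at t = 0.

7*t^6/45 - t^5/15 + t^4/3 + t^3/3 + t^2 + t + 1

Use 1/(1 - r) = Σ r^k on the denominator, then take the Cauchy product.
g(0) = 1
g′(0) = 1
g′′(0) = 2
g′′′(0) = 2
g^(4)(0) = 8
g^(5)(0) = -8
g^(6)(0) = 112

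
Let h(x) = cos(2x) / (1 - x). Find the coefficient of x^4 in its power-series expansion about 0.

Use 1/(1 - r) = Σ r^k on the denominator, then take the Cauchy product.
h(0) = 1
h′(0) = 1
h′′(0) = -2
h′′′(0) = -6
h^(4)(0) = -8
So c_4 = h^(4)(0)/4! = -1/3.

-1/3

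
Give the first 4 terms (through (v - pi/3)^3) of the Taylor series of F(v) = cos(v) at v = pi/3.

F(pi/3) = 1/2
F′(pi/3) = -sqrt(3)/2
F′′(pi/3) = -1/2
F′′′(pi/3) = sqrt(3)/2

sqrt(3)*(v - pi/3)^3/12 - (v - pi/3)^2/4 - sqrt(3)*(v - pi/3)/2 + 1/2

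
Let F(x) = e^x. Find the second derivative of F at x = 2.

Use the known series and substitute for the argument.
The coefficient of (x - 2)^2 in the expansion is e^(2)/2, so F′′(2) = 2! * (e^(2)/2) = e^(2).

e^(2)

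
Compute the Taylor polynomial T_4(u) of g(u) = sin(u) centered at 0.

-u^3/6 + u

[u^0] = 0;  [u^1] = 1;  [u^2] = 0;  [u^3] = -1/6;  [u^4] = 0.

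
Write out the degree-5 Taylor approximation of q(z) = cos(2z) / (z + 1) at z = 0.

z^5/3 - z^4/3 + z^3 - z^2 - z + 1

Use 1/(1 - r) = Σ r^k on the denominator, then take the Cauchy product.
q(0) = 1
q′(0) = -1
q′′(0) = -2
q′′′(0) = 6
q^(4)(0) = -8
q^(5)(0) = 40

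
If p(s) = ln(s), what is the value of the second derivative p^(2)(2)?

Use the known series and substitute for the argument.
From the series, [(s - 2)^2] p = -1/8; multiply by 2! = 2 to get -1/4.

-1/4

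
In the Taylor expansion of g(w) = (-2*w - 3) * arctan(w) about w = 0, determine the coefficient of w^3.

Distribute the polynomial across the series and collect like powers.
So c_3 = g′′′(0)/3! = 1.

1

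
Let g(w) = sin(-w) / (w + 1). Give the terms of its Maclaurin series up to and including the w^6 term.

101*w^6/120 - 101*w^5/120 + 5*w^4/6 - 5*w^3/6 + w^2 - w

Use 1/(1 - r) = Σ r^k on the denominator, then take the Cauchy product.
[w^0] = 0;  [w^1] = -1;  [w^2] = 1;  [w^3] = -5/6;  [w^4] = 5/6;  [w^5] = -101/120;  [w^6] = 101/120.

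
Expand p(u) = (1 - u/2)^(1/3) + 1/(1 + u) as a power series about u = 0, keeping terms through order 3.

-653*u^3/648 + 35*u^2/36 - 7*u/6 + 2

Expand each term separately and add.
p(0) = 2
p′(0) = -7/6
p′′(0) = 35/18
p′′′(0) = -653/108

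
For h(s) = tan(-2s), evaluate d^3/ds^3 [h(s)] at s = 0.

From the series, [s^3] h = -8/3; multiply by 3! = 6 to get -16.

-16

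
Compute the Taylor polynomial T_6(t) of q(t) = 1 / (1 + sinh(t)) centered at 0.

Expand as Σ (-1)^k u^k with u equal to the inner function's series.
[t^0] = 1;  [t^1] = -1;  [t^2] = 1;  [t^3] = -7/6;  [t^4] = 4/3;  [t^5] = -181/120;  [t^6] = 77/45.

77*t^6/45 - 181*t^5/120 + 4*t^4/3 - 7*t^3/6 + t^2 - t + 1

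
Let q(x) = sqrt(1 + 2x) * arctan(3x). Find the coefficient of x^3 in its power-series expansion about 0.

Expand each factor separately, then convolve coefficients.

-21/2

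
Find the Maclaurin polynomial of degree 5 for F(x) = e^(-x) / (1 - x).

Use 1/(1 - r) = Σ r^k on the denominator, then take the Cauchy product.
F(0) = 1
F′(0) = 0
F′′(0) = 1
F′′′(0) = 2
F^(4)(0) = 9
F^(5)(0) = 44

11*x^5/30 + 3*x^4/8 + x^3/3 + x^2/2 + 1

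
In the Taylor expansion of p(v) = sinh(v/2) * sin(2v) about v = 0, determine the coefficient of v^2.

Write out both Maclaurin series and multiply, keeping only the needed powers.
p(0) = 0
p′(0) = 0
p′′(0) = 2
So c_2 = p′′(0)/2! = 1.

1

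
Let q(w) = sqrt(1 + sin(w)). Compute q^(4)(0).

Let u equal the inner series; expand the outer function in u and truncate.
From the series, [w^4] q = 1/384; multiply by 4! = 24 to get 1/16.

1/16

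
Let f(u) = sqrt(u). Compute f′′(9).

Compute the successive derivatives at the expansion point and divide by k!.
From the series, [(u - 9)^2] f = -1/216; multiply by 2! = 2 to get -1/108.

-1/108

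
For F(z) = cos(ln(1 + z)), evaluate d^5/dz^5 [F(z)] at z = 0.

40

Plug the Maclaurin series of the inner function into that of the outer and collect terms.
The coefficient of z^5 in the expansion is 1/3, so F^(5)(0) = 5! * (1/3) = 40.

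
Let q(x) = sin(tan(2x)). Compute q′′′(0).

Substitute the inner expansion into the outer series and collect powers.
The coefficient of x^3 in the expansion is 4/3, so q′′′(0) = 3! * (4/3) = 8.

8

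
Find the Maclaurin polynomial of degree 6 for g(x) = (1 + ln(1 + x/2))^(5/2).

859*x^6/196608 - 109*x^5/8192 + 75*x^4/2048 - 35*x^3/384 + 5*x^2/32 + 5*x/4 + 1

Compose series: expand the inner function first, then feed it into the outer expansion.
g(0) = 1
g′(0) = 5/4
g′′(0) = 5/16
g′′′(0) = -35/64
g^(4)(0) = 225/256
g^(5)(0) = -1635/1024
g^(6)(0) = 12885/4096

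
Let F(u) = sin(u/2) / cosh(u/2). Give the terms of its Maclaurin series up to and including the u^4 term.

Invert the denominator's series and multiply.
[u^0] = 0;  [u^1] = 1/2;  [u^2] = 0;  [u^3] = -1/12;  [u^4] = 0.

-u^3/12 + u/2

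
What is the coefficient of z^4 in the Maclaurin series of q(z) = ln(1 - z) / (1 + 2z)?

77/12

Multiply the two series term by term and collect like powers.
q(0) = 0
q′(0) = -1
q′′(0) = 3
q′′′(0) = -20
q^(4)(0) = 154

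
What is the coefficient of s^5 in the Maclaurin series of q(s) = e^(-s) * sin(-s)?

1/30

Expand each factor separately, then convolve coefficients.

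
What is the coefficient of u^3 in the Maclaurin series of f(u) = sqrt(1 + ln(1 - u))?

-17/48

Plug the Maclaurin series of the inner function into that of the outer and collect terms.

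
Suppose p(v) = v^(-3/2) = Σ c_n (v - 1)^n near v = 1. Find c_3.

[(v - 1)^0] = 1;  [(v - 1)^1] = -3/2;  [(v - 1)^2] = 15/8;  [(v - 1)^3] = -35/16.

-35/16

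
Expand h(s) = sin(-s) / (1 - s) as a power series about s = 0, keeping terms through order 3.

Expand each factor separately, then convolve coefficients.
[s^0] = 0;  [s^1] = -1;  [s^2] = -1;  [s^3] = -5/6.

-5*s^3/6 - s^2 - s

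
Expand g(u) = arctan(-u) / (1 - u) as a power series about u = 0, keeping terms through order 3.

Take the Cauchy product of the two expansions.
[u^0] = 0;  [u^1] = -1;  [u^2] = -1;  [u^3] = -2/3.

-2*u^3/3 - u^2 - u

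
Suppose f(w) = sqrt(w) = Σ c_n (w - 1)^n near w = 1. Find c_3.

f(1) = 1
f′(1) = 1/2
f′′(1) = -1/4
f′′′(1) = 3/8
Then c_k = f^(k)(1)/k! gives each Taylor coefficient.

1/16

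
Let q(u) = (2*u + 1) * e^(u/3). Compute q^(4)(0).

25/81

Multiply each power in the prefactor through the base expansion.
From the series, [u^4] q = 25/1944; multiply by 4! = 24 to get 25/81.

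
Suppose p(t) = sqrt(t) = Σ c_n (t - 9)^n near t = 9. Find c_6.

p(9) = 3
p′(9) = 1/6
p′′(9) = -1/108
p′′′(9) = 1/648
p^(4)(9) = -5/11664
p^(5)(9) = 35/209952
p^(6)(9) = -35/419904
So c_6 = p^(6)(9)/6! = -7/60466176.

-7/60466176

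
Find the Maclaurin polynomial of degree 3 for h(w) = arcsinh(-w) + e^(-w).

Combine the two series term by term.
[w^0] = 1;  [w^1] = -2;  [w^2] = 1/2;  [w^3] = 0.

w^2/2 - 2*w + 1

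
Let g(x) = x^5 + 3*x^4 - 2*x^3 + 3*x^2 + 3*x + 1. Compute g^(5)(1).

The coefficient of (x - 1)^5 in the expansion is 1, so g^(5)(1) = 5! * (1) = 120.

120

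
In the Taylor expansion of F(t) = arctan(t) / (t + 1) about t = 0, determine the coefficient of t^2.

-1

Multiply the numerator's expansion by the denominator's geometric series.
F(0) = 0
F′(0) = 1
F′′(0) = -2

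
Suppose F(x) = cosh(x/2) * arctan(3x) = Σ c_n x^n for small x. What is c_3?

-69/8

Multiply the two series term by term and collect like powers.
So c_3 = F′′′(0)/3! = -69/8.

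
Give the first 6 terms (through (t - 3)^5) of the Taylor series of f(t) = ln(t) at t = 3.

f(3) = ln(3)
f′(3) = 1/3
f′′(3) = -1/9
f′′′(3) = 2/27
f^(4)(3) = -2/27
f^(5)(3) = 8/81
The Taylor polynomial is Σ f^(k)(3)/k! · (t - 3)^k.

(t - 3)^5/1215 - (t - 3)^4/324 + (t - 3)^3/81 - (t - 3)^2/18 + (t - 3)/3 + ln(3)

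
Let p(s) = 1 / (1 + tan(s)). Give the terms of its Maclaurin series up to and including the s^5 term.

Expand as Σ (-1)^k u^k with u equal to the inner function's series.

-32*s^5/15 + 5*s^4/3 - 4*s^3/3 + s^2 - s + 1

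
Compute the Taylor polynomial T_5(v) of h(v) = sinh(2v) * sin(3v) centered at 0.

-5*v^4 + 6*v^2

Expand each factor separately, then convolve coefficients.
h(0) = 0
h′(0) = 0
h′′(0) = 12
h′′′(0) = 0
h^(4)(0) = -120
h^(5)(0) = 0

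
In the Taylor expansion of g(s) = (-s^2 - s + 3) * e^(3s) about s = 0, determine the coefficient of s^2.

Distribute the polynomial across the series and collect like powers.
[s^0] = 3;  [s^1] = 8;  [s^2] = 19/2.
So c_2 = g′′(0)/2! = 19/2.

19/2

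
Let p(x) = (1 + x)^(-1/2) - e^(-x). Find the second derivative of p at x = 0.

Add the two expansions coefficient-wise.
The coefficient of x^2 in the expansion is -1/8, so p′′(0) = 2! * (-1/8) = -1/4.

-1/4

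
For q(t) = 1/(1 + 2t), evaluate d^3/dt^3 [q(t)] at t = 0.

From the series, [t^3] q = -8; multiply by 3! = 6 to get -48.

-48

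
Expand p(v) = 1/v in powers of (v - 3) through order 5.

Apply the Taylor formula c_k = f^(k)(a)/k!.
p(3) = 1/3
p′(3) = -1/9
p′′(3) = 2/27
p′′′(3) = -2/27
p^(4)(3) = 8/81
p^(5)(3) = -40/243

-(v - 3)^5/729 + (v - 3)^4/243 - (v - 3)^3/81 + (v - 3)^2/27 - (v - 3)/9 + 1/3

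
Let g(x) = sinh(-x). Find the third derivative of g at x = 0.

-1

Apply the Taylor formula c_k = f^(k)(a)/k!.
From the series, [x^3] g = -1/6; multiply by 3! = 6 to get -1.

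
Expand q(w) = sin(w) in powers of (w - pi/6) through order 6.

-(w - pi/6)^6/1440 + sqrt(3)*(w - pi/6)^5/240 + (w - pi/6)^4/48 - sqrt(3)*(w - pi/6)^3/12 - (w - pi/6)^2/4 + sqrt(3)*(w - pi/6)/2 + 1/2

Differentiate repeatedly and evaluate at the center.
[(w - pi/6)^0] = 1/2;  [(w - pi/6)^1] = sqrt(3)/2;  [(w - pi/6)^2] = -1/4;  [(w - pi/6)^3] = -sqrt(3)/12;  [(w - pi/6)^4] = 1/48;  [(w - pi/6)^5] = sqrt(3)/240;  [(w - pi/6)^6] = -1/1440.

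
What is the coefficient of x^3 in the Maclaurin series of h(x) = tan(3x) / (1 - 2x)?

21

Take the Cauchy product of the two expansions.
[x^0] = 0;  [x^1] = 3;  [x^2] = 6;  [x^3] = 21.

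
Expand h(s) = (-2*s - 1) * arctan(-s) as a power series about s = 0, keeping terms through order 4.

Shift and add copies of the series according to the polynomial's terms.
h(0) = 0
h′(0) = 1
h′′(0) = 4
h′′′(0) = -2
h^(4)(0) = -16
The Taylor polynomial is Σ h^(k)(0)/k! · s^k.

-2*s^4/3 - s^3/3 + 2*s^2 + s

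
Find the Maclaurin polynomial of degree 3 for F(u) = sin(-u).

u^3/6 - u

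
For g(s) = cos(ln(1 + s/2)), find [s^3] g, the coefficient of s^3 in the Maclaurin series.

1/16

Compose series: expand the inner function first, then feed it into the outer expansion.
[s^0] = 1;  [s^1] = 0;  [s^2] = -1/8;  [s^3] = 1/16.
So c_3 = g′′′(0)/3! = 1/16.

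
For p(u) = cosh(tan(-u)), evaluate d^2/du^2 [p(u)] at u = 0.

Substitute the inner expansion into the outer series and collect powers.
From the series, [u^2] p = 1/2; multiply by 2! = 2 to get 1.

1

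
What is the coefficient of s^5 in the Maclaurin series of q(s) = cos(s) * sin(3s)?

Write out both Maclaurin series and multiply, keeping only the needed powers.
q(0) = 0
q′(0) = 3
q′′(0) = 0
q′′′(0) = -36
q^(4)(0) = 0
q^(5)(0) = 528
The Taylor polynomial is Σ q^(k)(0)/k! · s^k.

22/5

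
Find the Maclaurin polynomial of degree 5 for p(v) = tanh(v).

p(0) = 0
p′(0) = 1
p′′(0) = 0
p′′′(0) = -2
p^(4)(0) = 0
p^(5)(0) = 16
The Taylor polynomial is Σ p^(k)(0)/k! · v^k.

2*v^5/15 - v^3/3 + v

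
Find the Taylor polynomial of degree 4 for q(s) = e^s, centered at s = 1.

q(1) = e
q′(1) = e
q′′(1) = e
q′′′(1) = e
q^(4)(1) = e

e*(s - 1)^4/24 + e*(s - 1)^3/6 + e*(s - 1)^2/2 + e*(s - 1) + e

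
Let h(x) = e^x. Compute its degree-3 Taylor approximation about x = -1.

(x + 1)^3*e^(-1)/6 + (x + 1)^2*e^(-1)/2 + (x + 1)*e^(-1) + e^(-1)

[(x + 1)^0] = e^(-1);  [(x + 1)^1] = e^(-1);  [(x + 1)^2] = e^(-1)/2;  [(x + 1)^3] = e^(-1)/6.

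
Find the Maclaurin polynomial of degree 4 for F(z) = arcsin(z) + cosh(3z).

Add the two expansions coefficient-wise.

27*z^4/8 + z^3/6 + 9*z^2/2 + z + 1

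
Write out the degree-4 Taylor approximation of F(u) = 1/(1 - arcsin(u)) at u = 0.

Let u equal the inner series; expand the outer function in u and truncate.
F(0) = 1
F′(0) = 1
F′′(0) = 2
F′′′(0) = 7
F^(4)(0) = 32
Dividing each by k! gives the coefficients c_0, ..., c_4.

4*u^4/3 + 7*u^3/6 + u^2 + u + 1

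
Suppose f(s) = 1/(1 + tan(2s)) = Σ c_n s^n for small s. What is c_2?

4

Substitute the inner expansion into the outer series and collect powers.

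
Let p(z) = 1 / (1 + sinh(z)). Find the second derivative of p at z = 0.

Write 1/(1+u) = 1 - u + u^2 - u^3 + ... and substitute the series for u.
The coefficient of z^2 in the expansion is 1, so p′′(0) = 2! * (1) = 2.

2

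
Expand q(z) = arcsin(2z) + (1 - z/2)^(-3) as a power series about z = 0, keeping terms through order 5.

489*z^5/160 + 15*z^4/16 + 31*z^3/12 + 3*z^2/2 + 7*z/2 + 1

Expand each term separately and add.
q(0) = 1
q′(0) = 7/2
q′′(0) = 3
q′′′(0) = 31/2
q^(4)(0) = 45/2
q^(5)(0) = 1467/4
Dividing each by k! gives the coefficients c_0, ..., c_5.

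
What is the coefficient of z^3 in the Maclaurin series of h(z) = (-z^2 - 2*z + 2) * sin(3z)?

Shift and add copies of the series according to the polynomial's terms.
h(0) = 0
h′(0) = 6
h′′(0) = -12
h′′′(0) = -72
So c_3 = h′′′(0)/3! = -12.

-12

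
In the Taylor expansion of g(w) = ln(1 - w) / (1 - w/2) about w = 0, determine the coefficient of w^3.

Take the Cauchy product of the two expansions.

-5/6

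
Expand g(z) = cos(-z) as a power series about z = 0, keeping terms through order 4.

z^4/24 - z^2/2 + 1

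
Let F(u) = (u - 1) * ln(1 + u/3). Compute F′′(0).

Shift and add copies of the series according to the polynomial's terms.
The coefficient of u^2 in the expansion is 7/18, so F′′(0) = 2! * (7/18) = 7/9.

7/9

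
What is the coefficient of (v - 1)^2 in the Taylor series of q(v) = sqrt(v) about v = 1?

-1/8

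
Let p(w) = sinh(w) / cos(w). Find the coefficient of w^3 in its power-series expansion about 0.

2/3

Divide the numerator series by the denominator series (power-series long division).
p(0) = 0
p′(0) = 1
p′′(0) = 0
p′′′(0) = 4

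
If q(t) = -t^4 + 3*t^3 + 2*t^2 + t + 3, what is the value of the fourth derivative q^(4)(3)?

The coefficient of (t - 3)^4 in the expansion is -1, so q^(4)(3) = 4! * (-1) = -24.

-24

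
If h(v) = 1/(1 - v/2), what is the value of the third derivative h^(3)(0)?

3/4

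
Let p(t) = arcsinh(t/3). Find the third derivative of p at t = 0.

From the series, [t^3] p = -1/162; multiply by 3! = 6 to get -1/27.

-1/27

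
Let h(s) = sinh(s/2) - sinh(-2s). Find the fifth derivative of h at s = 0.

1025/32

Combine the two series term by term.
The coefficient of s^5 in the expansion is 205/768, so h^(5)(0) = 5! * (205/768) = 1025/32.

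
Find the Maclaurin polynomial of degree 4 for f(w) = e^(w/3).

w^4/1944 + w^3/162 + w^2/18 + w/3 + 1

[w^0] = 1;  [w^1] = 1/3;  [w^2] = 1/18;  [w^3] = 1/162;  [w^4] = 1/1944.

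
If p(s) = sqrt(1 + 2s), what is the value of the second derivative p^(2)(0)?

From the series, [s^2] p = -1/2; multiply by 2! = 2 to get -1.

-1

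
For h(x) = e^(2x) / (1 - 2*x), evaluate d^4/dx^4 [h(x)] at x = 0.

1040

Multiply the numerator's expansion by the denominator's geometric series.
From the series, [x^4] h = 130/3; multiply by 4! = 24 to get 1040.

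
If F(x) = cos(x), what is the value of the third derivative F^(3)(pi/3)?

sqrt(3)/2

The coefficient of (x - pi/3)^3 in the expansion is sqrt(3)/12, so F′′′(pi/3) = 3! * (sqrt(3)/12) = sqrt(3)/2.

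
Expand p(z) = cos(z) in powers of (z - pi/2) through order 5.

-(z - pi/2)^5/120 + (z - pi/2)^3/6 - (z - pi/2)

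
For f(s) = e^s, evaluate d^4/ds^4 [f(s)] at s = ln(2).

The coefficient of (s - ln(2))^4 in the expansion is 1/12, so f^(4)(ln(2)) = 4! * (1/12) = 2.

2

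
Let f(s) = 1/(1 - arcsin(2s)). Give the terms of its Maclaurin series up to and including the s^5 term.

252*s^5/5 + 64*s^4/3 + 28*s^3/3 + 4*s^2 + 2*s + 1

Plug the Maclaurin series of the inner function into that of the outer and collect terms.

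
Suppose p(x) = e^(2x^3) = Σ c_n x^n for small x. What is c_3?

Differentiate repeatedly and evaluate at the center.
[x^0] = 1;  [x^1] = 0;  [x^2] = 0;  [x^3] = 2.

2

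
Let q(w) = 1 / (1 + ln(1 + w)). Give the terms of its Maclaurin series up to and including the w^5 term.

Write 1/(1+u) = 1 - u + u^2 - u^3 + ... and substitute the series for u.
q(0) = 1
q′(0) = -1
q′′(0) = 3
q′′′(0) = -14
q^(4)(0) = 88
q^(5)(0) = -694

-347*w^5/60 + 11*w^4/3 - 7*w^3/3 + 3*w^2/2 - w + 1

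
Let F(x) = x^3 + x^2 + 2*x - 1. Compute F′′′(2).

Differentiate repeatedly and evaluate at the center.
The coefficient of (x - 2)^3 in the expansion is 1, so F′′′(2) = 3! * (1) = 6.

6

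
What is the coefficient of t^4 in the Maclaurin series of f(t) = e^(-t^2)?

1/2

f(0) = 1
f′(0) = 0
f′′(0) = -2
f′′′(0) = 0
f^(4)(0) = 12
So c_4 = f^(4)(0)/4! = 1/2.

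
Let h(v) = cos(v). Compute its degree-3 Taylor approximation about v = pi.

(v - pi)^2/2 - 1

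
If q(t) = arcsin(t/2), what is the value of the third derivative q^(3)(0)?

From the series, [t^3] q = 1/48; multiply by 3! = 6 to get 1/8.

1/8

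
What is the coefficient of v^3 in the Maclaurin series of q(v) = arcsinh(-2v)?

Differentiate repeatedly and evaluate at the center.
q(0) = 0
q′(0) = -2
q′′(0) = 0
q′′′(0) = 8
Dividing each by k! gives the coefficients c_0, ..., c_3.

4/3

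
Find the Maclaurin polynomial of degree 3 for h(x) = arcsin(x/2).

[x^0] = 0;  [x^1] = 1/2;  [x^2] = 0;  [x^3] = 1/48.

x^3/48 + x/2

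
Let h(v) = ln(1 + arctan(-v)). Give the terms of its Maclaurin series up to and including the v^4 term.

Compose series: expand the inner function first, then feed it into the outer expansion.
h(0) = 0
h′(0) = -1
h′′(0) = -1
h′′′(0) = 0
h^(4)(0) = 2
Then c_k = h^(k)(0)/k! gives each Taylor coefficient.

v^4/12 - v^2/2 - v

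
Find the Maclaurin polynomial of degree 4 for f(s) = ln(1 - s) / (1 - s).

Expand 1/(denominator) as a geometric series and multiply by the numerator's series.
f(0) = 0
f′(0) = -1
f′′(0) = -3
f′′′(0) = -11
f^(4)(0) = -50

-25*s^4/12 - 11*s^3/6 - 3*s^2/2 - s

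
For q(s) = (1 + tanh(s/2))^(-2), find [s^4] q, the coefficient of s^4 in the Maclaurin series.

3/16

Substitute the inner expansion into the outer series and collect powers.
q(0) = 1
q′(0) = -1
q′′(0) = 3/2
q′′′(0) = -5/2
q^(4)(0) = 9/2
So c_4 = q^(4)(0)/4! = 3/16.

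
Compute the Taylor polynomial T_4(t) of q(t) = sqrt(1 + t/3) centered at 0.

-5*t^4/10368 + t^3/432 - t^2/72 + t/6 + 1

Apply the Taylor formula c_k = f^(k)(a)/k!.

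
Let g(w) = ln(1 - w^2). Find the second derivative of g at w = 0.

-2

From the series, [w^2] g = -1; multiply by 2! = 2 to get -2.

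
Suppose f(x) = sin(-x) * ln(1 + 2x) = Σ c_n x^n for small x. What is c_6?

-215/36

Write out both Maclaurin series and multiply, keeping only the needed powers.
f(0) = 0
f′(0) = 0
f′′(0) = -4
f′′′(0) = 12
f^(4)(0) = -56
f^(5)(0) = 440
f^(6)(0) = -4300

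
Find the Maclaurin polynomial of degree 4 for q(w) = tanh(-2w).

Differentiate repeatedly and evaluate at the center.
q(0) = 0
q′(0) = -2
q′′(0) = 0
q′′′(0) = 16
q^(4)(0) = 0
The Taylor polynomial is Σ q^(k)(0)/k! · w^k.

8*w^3/3 - 2*w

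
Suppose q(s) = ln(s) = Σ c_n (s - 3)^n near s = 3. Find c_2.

Apply the Taylor formula c_k = f^(k)(a)/k!.
So c_2 = q′′(3)/2! = -1/18.

-1/18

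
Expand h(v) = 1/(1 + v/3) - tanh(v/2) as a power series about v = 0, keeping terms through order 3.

Add the two expansions coefficient-wise.
[v^0] = 1;  [v^1] = -5/6;  [v^2] = 1/9;  [v^3] = 1/216.

v^3/216 + v^2/9 - 5*v/6 + 1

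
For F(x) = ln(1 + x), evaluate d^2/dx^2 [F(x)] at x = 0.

-1

The coefficient of x^2 in the expansion is -1/2, so F′′(0) = 2! * (-1/2) = -1.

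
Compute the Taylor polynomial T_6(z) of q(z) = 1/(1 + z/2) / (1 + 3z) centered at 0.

55987*z^6/64 - 9331*z^5/32 + 1555*z^4/16 - 259*z^3/8 + 43*z^2/4 - 7*z/2 + 1

Write out both Maclaurin series and multiply, keeping only the needed powers.
q(0) = 1
q′(0) = -7/2
q′′(0) = 43/2
q′′′(0) = -777/4
q^(4)(0) = 4665/2
q^(5)(0) = -139965/4
q^(6)(0) = 2519415/4
The Taylor polynomial is Σ q^(k)(0)/k! · z^k.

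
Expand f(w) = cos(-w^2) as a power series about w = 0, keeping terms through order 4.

Use the known series and substitute for the argument.
f(0) = 1
f′(0) = 0
f′′(0) = 0
f′′′(0) = 0
f^(4)(0) = -12
The Taylor polynomial is Σ f^(k)(0)/k! · w^k.

1 - w^4/2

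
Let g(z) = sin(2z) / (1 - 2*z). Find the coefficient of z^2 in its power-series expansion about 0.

Use 1/(1 - r) = Σ r^k on the denominator, then take the Cauchy product.
[z^0] = 0;  [z^1] = 2;  [z^2] = 4.
So c_2 = g′′(0)/2! = 4.

4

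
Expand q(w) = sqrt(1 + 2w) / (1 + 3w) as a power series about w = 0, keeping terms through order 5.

-565*w^5/4 + 379*w^4/8 - 16*w^3 + 11*w^2/2 - 2*w + 1

Expand each factor separately, then convolve coefficients.
q(0) = 1
q′(0) = -2
q′′(0) = 11
q′′′(0) = -96
q^(4)(0) = 1137
q^(5)(0) = -16950
Then c_k = q^(k)(0)/k! gives each Taylor coefficient.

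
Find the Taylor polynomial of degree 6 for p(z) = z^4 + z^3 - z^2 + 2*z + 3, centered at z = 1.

(z - 1)^4 + 5*(z - 1)^3 + 8*(z - 1)^2 + 7*(z - 1) + 6

p(1) = 6
p′(1) = 7
p′′(1) = 16
p′′′(1) = 30
p^(4)(1) = 24
p^(5)(1) = 0
p^(6)(1) = 0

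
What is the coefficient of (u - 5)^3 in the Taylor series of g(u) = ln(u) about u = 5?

Use the known series and substitute for the argument.
g(5) = ln(5)
g′(5) = 1/5
g′′(5) = -1/25
g′′′(5) = 2/125

1/375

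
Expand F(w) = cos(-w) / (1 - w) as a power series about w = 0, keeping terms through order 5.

Take the Cauchy product of the two expansions.
F(0) = 1
F′(0) = 1
F′′(0) = 1
F′′′(0) = 3
F^(4)(0) = 13
F^(5)(0) = 65
The Taylor polynomial is Σ F^(k)(0)/k! · w^k.

13*w^5/24 + 13*w^4/24 + w^3/2 + w^2/2 + w + 1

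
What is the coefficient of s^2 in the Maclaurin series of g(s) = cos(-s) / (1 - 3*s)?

Use 1/(1 - r) = Σ r^k on the denominator, then take the Cauchy product.
[s^0] = 1;  [s^1] = 3;  [s^2] = 17/2.
So c_2 = g′′(0)/2! = 17/2.

17/2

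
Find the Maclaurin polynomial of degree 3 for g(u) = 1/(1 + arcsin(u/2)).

Plug the Maclaurin series of the inner function into that of the outer and collect terms.
g(0) = 1
g′(0) = -1/2
g′′(0) = 1/2
g′′′(0) = -7/8

-7*u^3/48 + u^2/4 - u/2 + 1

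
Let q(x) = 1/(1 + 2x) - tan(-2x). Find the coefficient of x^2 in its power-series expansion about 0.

Combine the two series term by term.
q(0) = 1
q′(0) = 0
q′′(0) = 8

4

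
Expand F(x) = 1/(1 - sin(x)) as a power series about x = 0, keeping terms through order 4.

Plug the Maclaurin series of the inner function into that of the outer and collect terms.
F(0) = 1
F′(0) = 1
F′′(0) = 2
F′′′(0) = 5
F^(4)(0) = 16

2*x^4/3 + 5*x^3/6 + x^2 + x + 1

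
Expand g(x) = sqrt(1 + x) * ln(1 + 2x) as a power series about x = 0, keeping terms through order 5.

Multiply the two series term by term and collect like powers.

3709*x^5/960 - 55*x^4/24 + 17*x^3/12 - x^2 + 2*x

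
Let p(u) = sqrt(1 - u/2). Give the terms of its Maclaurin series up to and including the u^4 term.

-5*u^4/2048 - u^3/128 - u^2/32 - u/4 + 1

p(0) = 1
p′(0) = -1/4
p′′(0) = -1/16
p′′′(0) = -3/64
p^(4)(0) = -15/256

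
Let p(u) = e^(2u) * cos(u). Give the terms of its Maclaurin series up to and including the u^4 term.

-7*u^4/24 + u^3/3 + 3*u^2/2 + 2*u + 1

Multiply the two series term by term and collect like powers.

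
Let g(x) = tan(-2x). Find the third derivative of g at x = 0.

The coefficient of x^3 in the expansion is -8/3, so g′′′(0) = 3! * (-8/3) = -16.

-16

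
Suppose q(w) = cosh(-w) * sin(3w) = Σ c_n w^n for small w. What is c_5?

-1/10

Expand each factor separately, then convolve coefficients.
q(0) = 0
q′(0) = 3
q′′(0) = 0
q′′′(0) = -18
q^(4)(0) = 0
q^(5)(0) = -12
So c_5 = q^(5)(0)/5! = -1/10.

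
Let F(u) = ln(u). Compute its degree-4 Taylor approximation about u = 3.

-(u - 3)^4/324 + (u - 3)^3/81 - (u - 3)^2/18 + (u - 3)/3 + ln(3)

Use the known series and substitute for the argument.
F(3) = ln(3)
F′(3) = 1/3
F′′(3) = -1/9
F′′′(3) = 2/27
F^(4)(3) = -2/27
Then c_k = F^(k)(3)/k! gives each Taylor coefficient.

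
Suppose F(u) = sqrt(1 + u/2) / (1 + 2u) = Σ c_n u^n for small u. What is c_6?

3632379/65536

Take the Cauchy product of the two expansions.
F(0) = 1
F′(0) = -7/4
F′′(0) = 111/16
F′′′(0) = -2661/64
F^(4)(0) = 85137/256
F^(5)(0) = -3405375/1024
F^(6)(0) = 163457055/4096
Then c_k = F^(k)(0)/k! gives each Taylor coefficient.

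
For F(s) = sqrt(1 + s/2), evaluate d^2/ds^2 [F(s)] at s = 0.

From the series, [s^2] F = -1/32; multiply by 2! = 2 to get -1/16.

-1/16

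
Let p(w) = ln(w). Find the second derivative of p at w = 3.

-1/9

The coefficient of (w - 3)^2 in the expansion is -1/18, so p′′(3) = 2! * (-1/18) = -1/9.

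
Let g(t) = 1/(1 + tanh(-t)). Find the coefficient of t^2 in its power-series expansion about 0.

Let u equal the inner series; expand the outer function in u and truncate.
So c_2 = g′′(0)/2! = 1.

1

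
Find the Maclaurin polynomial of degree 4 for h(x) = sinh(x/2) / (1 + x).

-25*x^4/48 + 25*x^3/48 - x^2/2 + x/2

Expand each factor separately, then convolve coefficients.
h(0) = 0
h′(0) = 1/2
h′′(0) = -1
h′′′(0) = 25/8
h^(4)(0) = -25/2
The Taylor polynomial is Σ h^(k)(0)/k! · x^k.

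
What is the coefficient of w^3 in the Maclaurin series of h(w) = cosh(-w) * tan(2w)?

Expand each factor separately, then convolve coefficients.
h(0) = 0
h′(0) = 2
h′′(0) = 0
h′′′(0) = 22

11/3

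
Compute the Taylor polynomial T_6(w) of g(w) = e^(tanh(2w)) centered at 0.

Plug the Maclaurin series of the inner function into that of the outer and collect terms.
g(0) = 1
g′(0) = 2
g′′(0) = 4
g′′′(0) = -8
g^(4)(0) = -112
g^(5)(0) = -96
g^(6)(0) = 6208
Then c_k = g^(k)(0)/k! gives each Taylor coefficient.

388*w^6/45 - 4*w^5/5 - 14*w^4/3 - 4*w^3/3 + 2*w^2 + 2*w + 1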